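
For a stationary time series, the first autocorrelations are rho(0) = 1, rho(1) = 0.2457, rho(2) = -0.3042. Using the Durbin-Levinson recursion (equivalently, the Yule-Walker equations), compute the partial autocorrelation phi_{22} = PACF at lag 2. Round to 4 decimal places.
\phi_{22} = -0.3880

The PACF at lag k is phi_{kk}, the last component of the solution
to the Yule-Walker system G_k phi = r_k where
  (G_k)_{ij} = rho(|i - j|), (r_k)_i = rho(i), i,j = 1..k.
Equivalently, Durbin-Levinson gives phi_{kk} iteratively:
  phi_{11} = rho(1)
  phi_{kk} = [rho(k) - sum_{j=1..k-1} phi_{k-1,j} rho(k-j)]
            / [1 - sum_{j=1..k-1} phi_{k-1,j} rho(j)],
  phi_{k,j} = phi_{k-1,j} - phi_{kk} phi_{k-1,k-j},  j = 1..k-1.
Step k = 1:
  phi_11 = rho(1) = 0.2457.
Step k = 2:
  phi_22 = [rho(2) - phi_11 rho(1)] / [1 - phi_11 rho(1)] = [-0.3042 - (0.2457)(0.2457)] / [1 - (0.2457)(0.2457)]
         = -0.36456849 / 0.93963151 = -0.388.
Therefore phi_{22} = -0.3880.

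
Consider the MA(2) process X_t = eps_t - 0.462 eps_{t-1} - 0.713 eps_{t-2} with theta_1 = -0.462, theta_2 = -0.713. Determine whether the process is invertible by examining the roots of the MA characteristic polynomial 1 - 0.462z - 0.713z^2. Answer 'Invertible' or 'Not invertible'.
\text{Not invertible}

The MA(q) characteristic polynomial is P(z) = 1 - 0.462z - 0.713z^2.
Invertibility requires all roots to lie outside the unit circle, i.e. |z| > 1 for every root.
Set 1 + (-0.462) z + (-0.713) z^2 = 0, i.e. a z^2 + b z + c = 0 with a = -0.713, b = -0.462, c = 1.
Discriminant D = b^2 - 4ac = (-0.462)^2 - 4*(-0.713)*1 = 0.213444 - (-2.852) = 3.065444.
D >= 0, so the roots are real: z = (-b +/- sqrt(D)) / (2a) = (0.462 +/- 1.750841) / (-1.426).
  z_1 = (0.462 + 1.750841) / (-1.426) = -1.5518,   |z_1| = 1.5518.
  z_2 = (0.462 - 1.750841) / (-1.426) = 0.9038,   |z_2| = 0.9038.
Moduli of all roots: 1.5518, 0.9038.
All moduli strictly greater than 1? No.
Verdict: Not invertible.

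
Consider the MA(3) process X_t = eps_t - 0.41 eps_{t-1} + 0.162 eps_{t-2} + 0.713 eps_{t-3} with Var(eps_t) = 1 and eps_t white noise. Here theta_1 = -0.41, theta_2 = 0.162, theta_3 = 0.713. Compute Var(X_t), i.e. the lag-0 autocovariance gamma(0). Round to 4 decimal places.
\gamma(0) = 1.7027

For an MA(q) process X_t = eps_t + sum_i theta_i eps_{t-i} with
Var(eps_t) = sigma^2, the variance is
  gamma(0) = sigma^2 * (1 + sum_i theta_i^2).
  sum_i theta_i^2 = (-0.41)^2 + (0.162)^2 + (0.713)^2 = 0.1681 + 0.026244 + 0.508369 = 0.702713.
  gamma(0) = 1 * (1 + 0.702713) = 1 * 1.702713 = 1.702713, which rounds to 1.7027.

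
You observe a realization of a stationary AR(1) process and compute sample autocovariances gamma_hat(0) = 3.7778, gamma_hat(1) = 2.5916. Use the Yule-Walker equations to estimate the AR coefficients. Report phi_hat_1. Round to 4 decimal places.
\hat\phi_{1} = 0.6860

The Yule-Walker equations for an AR(p) process read, in matrix form,
  Gamma_p phi = r_p,   with   (Gamma_p)_{ij} = gamma(|i - j|),
                       (r_p)_i = gamma(i),   i,j = 1..p.
Substitute the sample gammas (Toeplitz matrix and right-hand side of size 1):
  Gamma_p = [[3.7778]]
  r_p     = [2.5916]
With p = 1 this is the single equation gamma(0) phi_1 = gamma(1):
  phi_hat_1 = gamma(1) / gamma(0) = 2.5916 / 3.7778 = 0.6860.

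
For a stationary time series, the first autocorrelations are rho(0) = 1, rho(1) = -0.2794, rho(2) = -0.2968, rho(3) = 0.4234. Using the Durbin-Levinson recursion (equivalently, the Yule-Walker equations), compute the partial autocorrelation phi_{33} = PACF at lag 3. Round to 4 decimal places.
\phi_{33} = 0.2510

The PACF at lag k is phi_{kk}, the last component of the solution
to the Yule-Walker system G_k phi = r_k where
  (G_k)_{ij} = rho(|i - j|), (r_k)_i = rho(i), i,j = 1..k.
Equivalently, Durbin-Levinson gives phi_{kk} iteratively:
  phi_{11} = rho(1)
  phi_{kk} = [rho(k) - sum_{j=1..k-1} phi_{k-1,j} rho(k-j)]
            / [1 - sum_{j=1..k-1} phi_{k-1,j} rho(j)],
  phi_{k,j} = phi_{k-1,j} - phi_{kk} phi_{k-1,k-j},  j = 1..k-1.
Step k = 1:
  phi_11 = rho(1) = -0.2794.
Step k = 2:
  phi_22 = [rho(2) - phi_11 rho(1)] / [1 - phi_11 rho(1)] = [-0.2968 - (-0.2794)(-0.2794)] / [1 - (-0.2794)(-0.2794)]
         = -0.37486436 / 0.92193564 = -0.406606.
  Update: phi_21 = phi_11 - phi_22 phi_11 = -0.2794 - (-0.406606)(-0.2794) = -0.393006.
Step k = 3:
  phi_33 = [rho(3) - phi_21 rho(2) - phi_22 rho(1)] / [1 - phi_21 rho(1) - phi_22 rho(2)]
    numerator   = 0.4234 - (-0.393006)(-0.2968) - (-0.406606)(-0.2794) = 0.19315027
    denominator = 1 - (-0.393006)(-0.2794) - (-0.406606)(-0.2968) = 0.76951362
  phi_33 = 0.19315027 / 0.76951362 = 0.251.
Therefore phi_{33} = 0.2510.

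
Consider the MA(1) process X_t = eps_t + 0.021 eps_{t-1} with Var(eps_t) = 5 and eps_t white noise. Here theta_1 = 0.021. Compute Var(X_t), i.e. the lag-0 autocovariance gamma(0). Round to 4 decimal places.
\gamma(0) = 5.0022

For an MA(q) process X_t = eps_t + sum_i theta_i eps_{t-i} with
Var(eps_t) = sigma^2, the variance is
  gamma(0) = sigma^2 * (1 + sum_i theta_i^2).
  sum_i theta_i^2 = (0.021)^2 = 0.000441.
  gamma(0) = 5 * (1 + 0.000441) = 5 * 1.000441 = 5.002205, which rounds to 5.0022.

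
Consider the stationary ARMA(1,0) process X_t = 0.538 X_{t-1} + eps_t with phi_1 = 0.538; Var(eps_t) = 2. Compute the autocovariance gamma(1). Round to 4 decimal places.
\gamma(1) = 1.5143

Multiply the model equation by X_{t-k} and take expectations. With theta_0 = psi_0 = 1 and psi_j the MA(infinity) weights, this gives
  gamma(k) - sum_i phi_i gamma(k-i) = c_k,
  c_k = sigma^2 * sum_{j=k..q} theta_j psi_{j-k}   (c_k = 0 for k > q),
using gamma(-m) = gamma(m).
Pure AR (q = 0): c_0 = sigma^2 = 2, c_k = 0 for k >= 1.
Equations for k = 0 and k = 1 (AR order 1):
  gamma(0) = phi_1 gamma(1) + c_0
  gamma(1) = phi_1 gamma(0) + c_1
Substituting the second into the first: gamma(0) (1 - phi_1^2) = c_0 + phi_1 c_1, so
  gamma(0) = c_0 / (1 - phi_1^2) = 2 / (1 - (0.538)^2) = 2 / 0.710556 = 2.814697.
  gamma(1) = phi_1 gamma(0) = (0.538)(2.814697) = 1.514307.
Therefore gamma(1) = 1.5143 (to 4 decimal places).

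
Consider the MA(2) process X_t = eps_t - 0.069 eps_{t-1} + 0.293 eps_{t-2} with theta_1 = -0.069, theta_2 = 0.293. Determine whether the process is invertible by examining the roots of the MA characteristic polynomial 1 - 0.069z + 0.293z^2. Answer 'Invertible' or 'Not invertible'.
\text{Invertible}

The MA(q) characteristic polynomial is P(z) = 1 - 0.069z + 0.293z^2.
Invertibility requires all roots to lie outside the unit circle, i.e. |z| > 1 for every root.
Set 1 + (-0.069) z + (0.293) z^2 = 0, i.e. a z^2 + b z + c = 0 with a = 0.293, b = -0.069, c = 1.
Discriminant D = b^2 - 4ac = (-0.069)^2 - 4*(0.293)*1 = 0.004761 - (1.172) = -1.167239.
D < 0, so the roots are the complex-conjugate pair z = (-b +/- i sqrt(-D)) / (2a) = 0.1177 +/- 1.8437i.
For a conjugate pair |z|^2 = z * conj(z) = (product of roots) = c/a = 1/(0.293) = 3.412969, so |z| = sqrt(3.412969) = 1.8474 for both roots.
Moduli of all roots: 1.8474, 1.8474.
All moduli strictly greater than 1? Yes.
Verdict: Invertible.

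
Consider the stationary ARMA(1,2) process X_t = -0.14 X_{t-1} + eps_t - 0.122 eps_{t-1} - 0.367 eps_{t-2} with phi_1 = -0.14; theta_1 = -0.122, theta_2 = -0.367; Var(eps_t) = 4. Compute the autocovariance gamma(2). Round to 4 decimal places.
\gamma(2) = -1.3610

Multiply the model equation by X_{t-k} and take expectations. With theta_0 = psi_0 = 1 and psi_j the MA(infinity) weights, this gives
  gamma(k) - sum_i phi_i gamma(k-i) = c_k,
  c_k = sigma^2 * sum_{j=k..q} theta_j psi_{j-k}   (c_k = 0 for k > q),
using gamma(-m) = gamma(m).
psi-weights needed (psi_j = theta_j + sum_i phi_i psi_{j-i}):
  psi_1 = theta_1 + phi_1 = -0.122 + (-0.14) = -0.262
  psi_2 = theta_2 + phi_1 psi_1 = -0.367 + (-0.14)(-0.262) = -0.33032
Right-hand sides:
  c_0 = sigma^2 (1 + theta_1 psi_1 + theta_2 psi_2) = 4 * (1 + (-0.122)(-0.262) + (-0.367)(-0.33032)) = 4 * 1.153191 = 4.612766
  c_1 = sigma^2 (theta_1 + theta_2 psi_1) = 4 * (-0.122 + (-0.367)(-0.262)) = -0.103384
  c_2 = sigma^2 theta_2 = 4 * (-0.367) = -1.468
Equations for k = 0 and k = 1 (AR order 1):
  gamma(0) = phi_1 gamma(1) + c_0
  gamma(1) = phi_1 gamma(0) + c_1
Substituting the second into the first: gamma(0) (1 - phi_1^2) = c_0 + phi_1 c_1, so
  gamma(0) = (c_0 + phi_1 c_1) / (1 - phi_1^2) = (4.612766 + (-0.14)(-0.103384)) / (1 - (-0.14)^2) = 4.62724 / 0.9804 = 4.719747.
  gamma(1) = phi_1 gamma(0) + c_1 = (-0.14)(4.719747) + (-0.103384) = -0.764149.
For k = 2: gamma(2) = phi_1 gamma(1) + c_2
  = (-0.14)(-0.764149) + (-1.468) = -1.361019.
Therefore gamma(2) = -1.3610 (to 4 decimal places).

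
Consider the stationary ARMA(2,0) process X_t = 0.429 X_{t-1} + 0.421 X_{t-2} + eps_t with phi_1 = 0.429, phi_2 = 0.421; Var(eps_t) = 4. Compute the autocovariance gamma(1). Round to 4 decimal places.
\gamma(1) = 7.9868

Multiply the model equation by X_{t-k} and take expectations. With theta_0 = psi_0 = 1 and psi_j the MA(infinity) weights, this gives
  gamma(k) - sum_i phi_i gamma(k-i) = c_k,
  c_k = sigma^2 * sum_{j=k..q} theta_j psi_{j-k}   (c_k = 0 for k > q),
using gamma(-m) = gamma(m).
Pure AR (q = 0): c_0 = sigma^2 = 4, c_k = 0 for k >= 1.
Equations for k = 0, 1, 2 (AR order 2, c_2 = 0):
  (E0) gamma(0) = phi_1 gamma(1) + phi_2 gamma(2) + c_0
  (E1) gamma(1) = phi_1 gamma(0) + phi_2 gamma(1) + c_1
  (E2) gamma(2) = phi_1 gamma(1) + phi_2 gamma(0)
From (E1): gamma(1) = A gamma(0) + B with
  A = phi_1 / (1 - phi_2) = 0.429 / 0.579 = 0.740933,   B = c_1 / (1 - phi_2) = 0 / 0.579 = 0.
Insert (E2) into (E0): gamma(0) (1 - phi_2^2) = phi_1 (1 + phi_2) gamma(1) + c_0.
  phi_1 (1 + phi_2) = (0.429)(1.421) = 0.609609,   1 - phi_2^2 = 0.822759.
Replace gamma(1) by A gamma(0) + B and collect gamma(0):
  gamma(0) [0.822759 - (0.609609)(0.740933)] = c_0 = 4
  gamma(0) * 0.37108 = 4
  gamma(0) = 4 / 0.37108 = 10.779353.
  gamma(1) = A gamma(0) = (0.740933)(10.779353) = 7.986774.
Therefore gamma(1) = 7.9868 (to 4 decimal places).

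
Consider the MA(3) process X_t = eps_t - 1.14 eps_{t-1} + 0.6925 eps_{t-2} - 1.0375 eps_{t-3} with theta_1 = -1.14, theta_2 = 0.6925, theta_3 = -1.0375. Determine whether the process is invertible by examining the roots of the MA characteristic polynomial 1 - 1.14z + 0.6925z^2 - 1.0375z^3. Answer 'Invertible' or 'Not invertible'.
\text{Not invertible}

The MA(q) characteristic polynomial is P(z) = 1 - 1.14z + 0.6925z^2 - 1.0375z^3.
Invertibility requires all roots to lie outside the unit circle, i.e. |z| > 1 for every root.
Degree 3: look for a simple real root z0 first, then factor out (1 - z/z0) and solve the remaining quadratic.
Testing z0 = 0.8: P(0.8) = 1 + (-1.14)(0.8) + (0.6925)(0.8)^2 + (-1.0375)(0.8)^3
  = 1 + (-0.912) + (0.4432) + (-0.5312) = 0.  So z_0 = 0.8 is a root, |z_0| = 0.8.
Divide out the factor (1 - 1.25 z) = (1 - z/z0) (since 1/z0 = 1.25):
  P(z) = (1 - 1.25 z)(1 + (0.11) z + (0.83) z^2)
  [check: z-coef 0.11 - (1.25) = -1.14; z^2-coef 0.83 - (1.25)(0.11) = 0.6925; z^3-coef -(1.25)(0.83) = -1.0375.]
Remaining roots from the quadratic factor 1 + (0.11) z + (0.83) z^2:
  Set 1 + (0.11) z + (0.83) z^2 = 0, i.e. a z^2 + b z + c = 0 with a = 0.83, b = 0.11, c = 1.
  Discriminant D = b^2 - 4ac = (0.11)^2 - 4*(0.83)*1 = 0.0121 - (3.32) = -3.3079.
  D < 0, so the roots are the complex-conjugate pair z = (-b +/- i sqrt(-D)) / (2a) = -0.0663 +/- 1.0956i.
  For a conjugate pair |z|^2 = z * conj(z) = (product of roots) = c/a = 1/(0.83) = 1.204819, so |z| = sqrt(1.204819) = 1.0976 for both roots.
Moduli of all roots: 0.8000, 1.0976, 1.0976.
All moduli strictly greater than 1? No.
Verdict: Not invertible.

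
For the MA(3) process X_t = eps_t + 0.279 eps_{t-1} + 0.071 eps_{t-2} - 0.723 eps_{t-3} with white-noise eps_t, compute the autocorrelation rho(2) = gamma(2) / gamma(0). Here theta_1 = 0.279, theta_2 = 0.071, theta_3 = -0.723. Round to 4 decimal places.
\rho(2) = -0.0814

For an MA(q) process with theta_0 = 1, the autocovariance is
  gamma(k) = sigma^2 * sum_{i=0..q-k} theta_i * theta_{i+k},
and rho(k) = gamma(k) / gamma(0). Sigma^2 cancels.
  numerator   = (1)*(0.071) + (0.279)*(-0.723) = -0.130717.
  denominator = (1)^2 + (0.279)^2 + (0.071)^2 + (-0.723)^2 = 1.605611.
  rho(2) = -0.130717 / 1.605611 = -0.0814.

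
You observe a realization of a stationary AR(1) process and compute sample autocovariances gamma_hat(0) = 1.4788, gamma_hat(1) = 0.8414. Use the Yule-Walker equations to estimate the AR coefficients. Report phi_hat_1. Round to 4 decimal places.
\hat\phi_{1} = 0.5690

The Yule-Walker equations for an AR(p) process read, in matrix form,
  Gamma_p phi = r_p,   with   (Gamma_p)_{ij} = gamma(|i - j|),
                       (r_p)_i = gamma(i),   i,j = 1..p.
Substitute the sample gammas (Toeplitz matrix and right-hand side of size 1):
  Gamma_p = [[1.4788]]
  r_p     = [0.8414]
With p = 1 this is the single equation gamma(0) phi_1 = gamma(1):
  phi_hat_1 = gamma(1) / gamma(0) = 0.8414 / 1.4788 = 0.5690.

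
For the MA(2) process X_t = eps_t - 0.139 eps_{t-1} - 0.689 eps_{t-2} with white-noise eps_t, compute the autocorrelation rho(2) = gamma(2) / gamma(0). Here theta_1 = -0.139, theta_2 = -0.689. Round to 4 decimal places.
\rho(2) = -0.4612

For an MA(q) process with theta_0 = 1, the autocovariance is
  gamma(k) = sigma^2 * sum_{i=0..q-k} theta_i * theta_{i+k},
and rho(k) = gamma(k) / gamma(0). Sigma^2 cancels.
  numerator   = (1)*(-0.689) = -0.689.
  denominator = (1)^2 + (-0.139)^2 + (-0.689)^2 = 1.494042.
  rho(2) = -0.689 / 1.494042 = -0.4612.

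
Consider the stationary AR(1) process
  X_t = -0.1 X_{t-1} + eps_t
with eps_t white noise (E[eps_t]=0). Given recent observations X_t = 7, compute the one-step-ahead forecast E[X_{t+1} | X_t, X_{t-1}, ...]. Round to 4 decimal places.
E[X_{t+1} \mid \mathcal F_t] = -0.7000

For an AR(p) model X_t = c + sum_i phi_i X_{t-i} + eps_t, the
one-step-ahead conditional mean is
  E[X_{t+1} | X_t, ...] = c + sum_i phi_i X_{t+1-i}.
Substitute known values:
  E[X_{t+1} | ...] = (-0.1) * (7)
                   = -0.7000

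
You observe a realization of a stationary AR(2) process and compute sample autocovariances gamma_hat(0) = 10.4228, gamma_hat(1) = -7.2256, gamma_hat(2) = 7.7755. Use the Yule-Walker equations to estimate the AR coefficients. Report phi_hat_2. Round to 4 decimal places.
\hat\phi_{2} = 0.5110

The Yule-Walker equations for an AR(p) process read, in matrix form,
  Gamma_p phi = r_p,   with   (Gamma_p)_{ij} = gamma(|i - j|),
                       (r_p)_i = gamma(i),   i,j = 1..p.
Substitute the sample gammas (Toeplitz matrix and right-hand side of size 2):
  Gamma_p = [[10.4228, -7.2256], [-7.2256, 10.4228]]
  r_p     = [-7.2256, 7.7755]
Written out:
  10.4228 phi_1 - 7.2256 phi_2 = -7.2256
  -7.2256 phi_1 + 10.4228 phi_2 = 7.7755
Solve by Cramer's rule:
  det = gamma(0)^2 - gamma(1)^2 = (10.4228)^2 - (-7.2256)^2 = 108.63475984 - 52.20929536 = 56.42546448
  phi_hat_1 = [gamma(1) gamma(0) - gamma(1) gamma(2)] / det = [(-7.2256)(10.4228) - (-7.2256)(7.7755)] / 56.42546448 = -19.12833088 / 56.42546448 = -0.339
  phi_hat_2 = [gamma(0) gamma(2) - gamma(1)^2] / det = [(10.4228)(7.7755) - (-7.2256)^2] / 56.42546448 = 28.83318604 / 56.42546448 = 0.511
So phi_hat = [-0.3390, 0.5110].
Therefore phi_hat_2 = 0.5110.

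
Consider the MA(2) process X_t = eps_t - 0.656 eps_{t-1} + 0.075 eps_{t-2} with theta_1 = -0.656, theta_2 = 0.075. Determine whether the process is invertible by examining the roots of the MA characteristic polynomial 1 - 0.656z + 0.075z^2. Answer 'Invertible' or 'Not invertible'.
\text{Invertible}

The MA(q) characteristic polynomial is P(z) = 1 - 0.656z + 0.075z^2.
Invertibility requires all roots to lie outside the unit circle, i.e. |z| > 1 for every root.
Set 1 + (-0.656) z + (0.075) z^2 = 0, i.e. a z^2 + b z + c = 0 with a = 0.075, b = -0.656, c = 1.
Discriminant D = b^2 - 4ac = (-0.656)^2 - 4*(0.075)*1 = 0.430336 - (0.3) = 0.130336.
D >= 0, so the roots are real: z = (-b +/- sqrt(D)) / (2a) = (0.656 +/- 0.361021) / (0.15).
  z_1 = (0.656 + 0.361021) / (0.15) = 6.7801,   |z_1| = 6.7801.
  z_2 = (0.656 - 0.361021) / (0.15) = 1.9665,   |z_2| = 1.9665.
Moduli of all roots: 6.7801, 1.9665.
All moduli strictly greater than 1? Yes.
Verdict: Invertible.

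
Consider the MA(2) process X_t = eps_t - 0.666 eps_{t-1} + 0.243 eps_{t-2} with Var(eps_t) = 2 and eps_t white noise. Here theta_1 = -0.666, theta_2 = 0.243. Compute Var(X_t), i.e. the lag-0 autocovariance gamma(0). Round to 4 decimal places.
\gamma(0) = 3.0052

For an MA(q) process X_t = eps_t + sum_i theta_i eps_{t-i} with
Var(eps_t) = sigma^2, the variance is
  gamma(0) = sigma^2 * (1 + sum_i theta_i^2).
  sum_i theta_i^2 = (-0.666)^2 + (0.243)^2 = 0.443556 + 0.059049 = 0.502605.
  gamma(0) = 2 * (1 + 0.502605) = 2 * 1.502605 = 3.00521, which rounds to 3.0052.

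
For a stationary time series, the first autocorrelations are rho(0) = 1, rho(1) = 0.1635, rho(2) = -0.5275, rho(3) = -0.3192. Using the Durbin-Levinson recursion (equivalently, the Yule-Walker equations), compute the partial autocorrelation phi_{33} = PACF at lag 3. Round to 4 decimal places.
\phi_{33} = -0.1380

The PACF at lag k is phi_{kk}, the last component of the solution
to the Yule-Walker system G_k phi = r_k where
  (G_k)_{ij} = rho(|i - j|), (r_k)_i = rho(i), i,j = 1..k.
Equivalently, Durbin-Levinson gives phi_{kk} iteratively:
  phi_{11} = rho(1)
  phi_{kk} = [rho(k) - sum_{j=1..k-1} phi_{k-1,j} rho(k-j)]
            / [1 - sum_{j=1..k-1} phi_{k-1,j} rho(j)],
  phi_{k,j} = phi_{k-1,j} - phi_{kk} phi_{k-1,k-j},  j = 1..k-1.
Step k = 1:
  phi_11 = rho(1) = 0.1635.
Step k = 2:
  phi_22 = [rho(2) - phi_11 rho(1)] / [1 - phi_11 rho(1)] = [-0.5275 - (0.1635)(0.1635)] / [1 - (0.1635)(0.1635)]
         = -0.55423225 / 0.97326775 = -0.569455.
  Update: phi_21 = phi_11 - phi_22 phi_11 = 0.1635 - (-0.569455)(0.1635) = 0.256606.
Step k = 3:
  phi_33 = [rho(3) - phi_21 rho(2) - phi_22 rho(1)] / [1 - phi_21 rho(1) - phi_22 rho(2)]
    numerator   = -0.3192 - (0.256606)(-0.5275) - (-0.569455)(0.1635) = -0.09073448
    denominator = 1 - (0.256606)(0.1635) - (-0.569455)(-0.5275) = 0.65765739
  phi_33 = -0.09073448 / 0.65765739 = -0.138.
Therefore phi_{33} = -0.1380.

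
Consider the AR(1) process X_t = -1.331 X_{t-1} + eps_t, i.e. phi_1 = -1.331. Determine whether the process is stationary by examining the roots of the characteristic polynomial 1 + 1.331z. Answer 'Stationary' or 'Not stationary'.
\text{Not stationary}

The AR(p) characteristic polynomial is P(z) = 1 + 1.331z.
Stationarity requires all roots to lie outside the unit circle, i.e. |z| > 1 for every root.
This is linear in z: 1 + (1.331) z = 0  =>  z = -1/(1.331) = -0.751315,  |z| = 0.751315.
Moduli of all roots: 0.7513.
All moduli strictly greater than 1? No.
Verdict: Not stationary.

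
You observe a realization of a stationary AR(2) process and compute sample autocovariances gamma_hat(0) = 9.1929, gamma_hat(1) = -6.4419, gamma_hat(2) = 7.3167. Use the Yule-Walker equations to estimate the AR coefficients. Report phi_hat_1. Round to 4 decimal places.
\hat\phi_{1} = -0.2810

The Yule-Walker equations for an AR(p) process read, in matrix form,
  Gamma_p phi = r_p,   with   (Gamma_p)_{ij} = gamma(|i - j|),
                       (r_p)_i = gamma(i),   i,j = 1..p.
Substitute the sample gammas (Toeplitz matrix and right-hand side of size 2):
  Gamma_p = [[9.1929, -6.4419], [-6.4419, 9.1929]]
  r_p     = [-6.4419, 7.3167]
Written out:
  9.1929 phi_1 - 6.4419 phi_2 = -6.4419
  -6.4419 phi_1 + 9.1929 phi_2 = 7.3167
Solve by Cramer's rule:
  det = gamma(0)^2 - gamma(1)^2 = (9.1929)^2 - (-6.4419)^2 = 84.50941041 - 41.49807561 = 43.0113348
  phi_hat_1 = [gamma(1) gamma(0) - gamma(1) gamma(2)] / det = [(-6.4419)(9.1929) - (-6.4419)(7.3167)] / 43.0113348 = -12.08629278 / 43.0113348 = -0.281
  phi_hat_2 = [gamma(0) gamma(2) - gamma(1)^2] / det = [(9.1929)(7.3167) - (-6.4419)^2] / 43.0113348 = 25.76361582 / 43.0113348 = 0.599
So phi_hat = [-0.2810, 0.5990].
Therefore phi_hat_1 = -0.2810.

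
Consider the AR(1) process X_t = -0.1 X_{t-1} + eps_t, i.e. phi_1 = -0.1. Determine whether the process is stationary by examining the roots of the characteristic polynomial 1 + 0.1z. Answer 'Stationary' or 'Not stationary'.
\text{Stationary}

The AR(p) characteristic polynomial is P(z) = 1 + 0.1z.
Stationarity requires all roots to lie outside the unit circle, i.e. |z| > 1 for every root.
This is linear in z: 1 + (0.1) z = 0  =>  z = -1/(0.1) = -10,  |z| = 10.
Moduli of all roots: 10.0000.
All moduli strictly greater than 1? Yes.
Verdict: Stationary.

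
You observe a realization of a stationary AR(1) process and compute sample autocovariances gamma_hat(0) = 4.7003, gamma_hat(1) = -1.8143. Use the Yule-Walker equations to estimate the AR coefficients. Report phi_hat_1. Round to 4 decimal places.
\hat\phi_{1} = -0.3860

The Yule-Walker equations for an AR(p) process read, in matrix form,
  Gamma_p phi = r_p,   with   (Gamma_p)_{ij} = gamma(|i - j|),
                       (r_p)_i = gamma(i),   i,j = 1..p.
Substitute the sample gammas (Toeplitz matrix and right-hand side of size 1):
  Gamma_p = [[4.7003]]
  r_p     = [-1.8143]
With p = 1 this is the single equation gamma(0) phi_1 = gamma(1):
  phi_hat_1 = gamma(1) / gamma(0) = -1.8143 / 4.7003 = -0.3860.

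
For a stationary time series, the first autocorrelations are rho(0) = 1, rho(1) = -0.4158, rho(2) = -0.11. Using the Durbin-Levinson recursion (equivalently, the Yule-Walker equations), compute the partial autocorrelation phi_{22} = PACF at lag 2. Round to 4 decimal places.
\phi_{22} = -0.3420

The PACF at lag k is phi_{kk}, the last component of the solution
to the Yule-Walker system G_k phi = r_k where
  (G_k)_{ij} = rho(|i - j|), (r_k)_i = rho(i), i,j = 1..k.
Equivalently, Durbin-Levinson gives phi_{kk} iteratively:
  phi_{11} = rho(1)
  phi_{kk} = [rho(k) - sum_{j=1..k-1} phi_{k-1,j} rho(k-j)]
            / [1 - sum_{j=1..k-1} phi_{k-1,j} rho(j)],
  phi_{k,j} = phi_{k-1,j} - phi_{kk} phi_{k-1,k-j},  j = 1..k-1.
Step k = 1:
  phi_11 = rho(1) = -0.4158.
Step k = 2:
  phi_22 = [rho(2) - phi_11 rho(1)] / [1 - phi_11 rho(1)] = [-0.11 - (-0.4158)(-0.4158)] / [1 - (-0.4158)(-0.4158)]
         = -0.28288964 / 0.82711036 = -0.342.
Therefore phi_{22} = -0.3420.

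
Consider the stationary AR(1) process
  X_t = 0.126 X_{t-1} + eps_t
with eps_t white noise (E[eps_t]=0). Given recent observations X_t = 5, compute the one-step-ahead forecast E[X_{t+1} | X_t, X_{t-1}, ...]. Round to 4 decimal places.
E[X_{t+1} \mid \mathcal F_t] = 0.6300

For an AR(p) model X_t = c + sum_i phi_i X_{t-i} + eps_t, the
one-step-ahead conditional mean is
  E[X_{t+1} | X_t, ...] = c + sum_i phi_i X_{t+1-i}.
Substitute known values:
  E[X_{t+1} | ...] = (0.126) * (5)
                   = 0.6300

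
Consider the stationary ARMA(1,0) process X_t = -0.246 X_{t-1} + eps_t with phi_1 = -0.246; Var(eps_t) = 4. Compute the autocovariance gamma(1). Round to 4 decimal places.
\gamma(1) = -1.0474

Multiply the model equation by X_{t-k} and take expectations. With theta_0 = psi_0 = 1 and psi_j the MA(infinity) weights, this gives
  gamma(k) - sum_i phi_i gamma(k-i) = c_k,
  c_k = sigma^2 * sum_{j=k..q} theta_j psi_{j-k}   (c_k = 0 for k > q),
using gamma(-m) = gamma(m).
Pure AR (q = 0): c_0 = sigma^2 = 4, c_k = 0 for k >= 1.
Equations for k = 0 and k = 1 (AR order 1):
  gamma(0) = phi_1 gamma(1) + c_0
  gamma(1) = phi_1 gamma(0) + c_1
Substituting the second into the first: gamma(0) (1 - phi_1^2) = c_0 + phi_1 c_1, so
  gamma(0) = c_0 / (1 - phi_1^2) = 4 / (1 - (-0.246)^2) = 4 / 0.939484 = 4.257656.
  gamma(1) = phi_1 gamma(0) = (-0.246)(4.257656) = -1.047383.
Therefore gamma(1) = -1.0474 (to 4 decimal places).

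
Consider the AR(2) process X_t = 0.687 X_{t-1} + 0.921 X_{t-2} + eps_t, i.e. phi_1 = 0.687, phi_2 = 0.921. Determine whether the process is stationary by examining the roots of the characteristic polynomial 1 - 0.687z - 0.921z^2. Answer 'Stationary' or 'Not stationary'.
\text{Not stationary}

The AR(p) characteristic polynomial is P(z) = 1 - 0.687z - 0.921z^2.
Stationarity requires all roots to lie outside the unit circle, i.e. |z| > 1 for every root.
Set 1 + (-0.687) z + (-0.921) z^2 = 0, i.e. a z^2 + b z + c = 0 with a = -0.921, b = -0.687, c = 1.
Discriminant D = b^2 - 4ac = (-0.687)^2 - 4*(-0.921)*1 = 0.471969 - (-3.684) = 4.155969.
D >= 0, so the roots are real: z = (-b +/- sqrt(D)) / (2a) = (0.687 +/- 2.038619) / (-1.842).
  z_1 = (0.687 + 2.038619) / (-1.842) = -1.4797,   |z_1| = 1.4797.
  z_2 = (0.687 - 2.038619) / (-1.842) = 0.7338,   |z_2| = 0.7338.
Moduli of all roots: 1.4797, 0.7338.
All moduli strictly greater than 1? No.
Verdict: Not stationary.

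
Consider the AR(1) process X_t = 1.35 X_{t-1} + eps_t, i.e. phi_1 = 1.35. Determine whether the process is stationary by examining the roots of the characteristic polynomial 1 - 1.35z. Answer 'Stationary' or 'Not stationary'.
\text{Not stationary}

The AR(p) characteristic polynomial is P(z) = 1 - 1.35z.
Stationarity requires all roots to lie outside the unit circle, i.e. |z| > 1 for every root.
This is linear in z: 1 + (-1.35) z = 0  =>  z = -1/(-1.35) = 0.740741,  |z| = 0.740741.
Moduli of all roots: 0.7407.
All moduli strictly greater than 1? No.
Verdict: Not stationary.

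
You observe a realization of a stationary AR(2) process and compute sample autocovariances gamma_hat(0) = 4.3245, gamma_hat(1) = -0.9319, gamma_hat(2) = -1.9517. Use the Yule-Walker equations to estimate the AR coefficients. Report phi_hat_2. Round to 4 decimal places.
\hat\phi_{2} = -0.5220

The Yule-Walker equations for an AR(p) process read, in matrix form,
  Gamma_p phi = r_p,   with   (Gamma_p)_{ij} = gamma(|i - j|),
                       (r_p)_i = gamma(i),   i,j = 1..p.
Substitute the sample gammas (Toeplitz matrix and right-hand side of size 2):
  Gamma_p = [[4.3245, -0.9319], [-0.9319, 4.3245]]
  r_p     = [-0.9319, -1.9517]
Written out:
  4.3245 phi_1 - 0.9319 phi_2 = -0.9319
  -0.9319 phi_1 + 4.3245 phi_2 = -1.9517
Solve by Cramer's rule:
  det = gamma(0)^2 - gamma(1)^2 = (4.3245)^2 - (-0.9319)^2 = 18.70130025 - 0.86843761 = 17.83286264
  phi_hat_1 = [gamma(1) gamma(0) - gamma(1) gamma(2)] / det = [(-0.9319)(4.3245) - (-0.9319)(-1.9517)] / 17.83286264 = -5.84879078 / 17.83286264 = -0.328
  phi_hat_2 = [gamma(0) gamma(2) - gamma(1)^2] / det = [(4.3245)(-1.9517) - (-0.9319)^2] / 17.83286264 = -9.30856426 / 17.83286264 = -0.522
So phi_hat = [-0.3280, -0.5220].
Therefore phi_hat_2 = -0.5220.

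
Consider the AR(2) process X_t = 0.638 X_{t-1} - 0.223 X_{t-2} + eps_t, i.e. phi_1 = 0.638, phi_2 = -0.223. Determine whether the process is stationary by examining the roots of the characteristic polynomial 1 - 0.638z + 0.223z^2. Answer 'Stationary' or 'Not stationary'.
\text{Stationary}

The AR(p) characteristic polynomial is P(z) = 1 - 0.638z + 0.223z^2.
Stationarity requires all roots to lie outside the unit circle, i.e. |z| > 1 for every root.
Set 1 + (-0.638) z + (0.223) z^2 = 0, i.e. a z^2 + b z + c = 0 with a = 0.223, b = -0.638, c = 1.
Discriminant D = b^2 - 4ac = (-0.638)^2 - 4*(0.223)*1 = 0.407044 - (0.892) = -0.484956.
D < 0, so the roots are the complex-conjugate pair z = (-b +/- i sqrt(-D)) / (2a) = 1.4305 +/- 1.5614i.
For a conjugate pair |z|^2 = z * conj(z) = (product of roots) = c/a = 1/(0.223) = 4.484305, so |z| = sqrt(4.484305) = 2.1176 for both roots.
Moduli of all roots: 2.1176, 2.1176.
All moduli strictly greater than 1? Yes.
Verdict: Stationary.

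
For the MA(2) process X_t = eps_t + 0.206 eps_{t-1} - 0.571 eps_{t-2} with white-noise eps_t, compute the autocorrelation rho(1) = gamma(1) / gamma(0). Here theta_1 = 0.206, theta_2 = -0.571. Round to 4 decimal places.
\rho(1) = 0.0646

For an MA(q) process with theta_0 = 1, the autocovariance is
  gamma(k) = sigma^2 * sum_{i=0..q-k} theta_i * theta_{i+k},
and rho(k) = gamma(k) / gamma(0). Sigma^2 cancels.
  numerator   = (1)*(0.206) + (0.206)*(-0.571) = 0.088374.
  denominator = (1)^2 + (0.206)^2 + (-0.571)^2 = 1.368477.
  rho(1) = 0.088374 / 1.368477 = 0.0646.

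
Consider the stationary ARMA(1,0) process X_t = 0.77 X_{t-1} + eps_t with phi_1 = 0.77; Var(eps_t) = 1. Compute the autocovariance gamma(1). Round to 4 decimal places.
\gamma(1) = 1.8914

Multiply the model equation by X_{t-k} and take expectations. With theta_0 = psi_0 = 1 and psi_j the MA(infinity) weights, this gives
  gamma(k) - sum_i phi_i gamma(k-i) = c_k,
  c_k = sigma^2 * sum_{j=k..q} theta_j psi_{j-k}   (c_k = 0 for k > q),
using gamma(-m) = gamma(m).
Pure AR (q = 0): c_0 = sigma^2 = 1, c_k = 0 for k >= 1.
Equations for k = 0 and k = 1 (AR order 1):
  gamma(0) = phi_1 gamma(1) + c_0
  gamma(1) = phi_1 gamma(0) + c_1
Substituting the second into the first: gamma(0) (1 - phi_1^2) = c_0 + phi_1 c_1, so
  gamma(0) = c_0 / (1 - phi_1^2) = 1 / (1 - (0.77)^2) = 1 / 0.4071 = 2.456399.
  gamma(1) = phi_1 gamma(0) = (0.77)(2.456399) = 1.891427.
Therefore gamma(1) = 1.8914 (to 4 decimal places).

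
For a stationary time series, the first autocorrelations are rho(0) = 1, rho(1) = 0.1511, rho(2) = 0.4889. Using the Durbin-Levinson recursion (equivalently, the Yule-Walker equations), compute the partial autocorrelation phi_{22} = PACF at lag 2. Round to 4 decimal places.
\phi_{22} = 0.4770

The PACF at lag k is phi_{kk}, the last component of the solution
to the Yule-Walker system G_k phi = r_k where
  (G_k)_{ij} = rho(|i - j|), (r_k)_i = rho(i), i,j = 1..k.
Equivalently, Durbin-Levinson gives phi_{kk} iteratively:
  phi_{11} = rho(1)
  phi_{kk} = [rho(k) - sum_{j=1..k-1} phi_{k-1,j} rho(k-j)]
            / [1 - sum_{j=1..k-1} phi_{k-1,j} rho(j)],
  phi_{k,j} = phi_{k-1,j} - phi_{kk} phi_{k-1,k-j},  j = 1..k-1.
Step k = 1:
  phi_11 = rho(1) = 0.1511.
Step k = 2:
  phi_22 = [rho(2) - phi_11 rho(1)] / [1 - phi_11 rho(1)] = [0.4889 - (0.1511)(0.1511)] / [1 - (0.1511)(0.1511)]
         = 0.46606879 / 0.97716879 = 0.477.
Therefore phi_{22} = 0.4770.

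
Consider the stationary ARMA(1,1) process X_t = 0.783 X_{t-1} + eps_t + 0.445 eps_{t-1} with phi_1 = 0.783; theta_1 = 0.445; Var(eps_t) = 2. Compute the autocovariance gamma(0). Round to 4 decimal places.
\gamma(0) = 9.7950

Multiply the model equation by X_{t-k} and take expectations. With theta_0 = psi_0 = 1 and psi_j the MA(infinity) weights, this gives
  gamma(k) - sum_i phi_i gamma(k-i) = c_k,
  c_k = sigma^2 * sum_{j=k..q} theta_j psi_{j-k}   (c_k = 0 for k > q),
using gamma(-m) = gamma(m).
psi-weights needed (psi_j = theta_j + sum_i phi_i psi_{j-i}):
  psi_1 = theta_1 + phi_1 = 0.445 + (0.783) = 1.228
Right-hand sides:
  c_0 = sigma^2 (1 + theta_1 psi_1) = 2 * (1 + (0.445)(1.228)) = 2 * 1.54646 = 3.09292
  c_1 = sigma^2 theta_1 = 2 * (0.445) = 0.89
  c_2 = 0
Equations for k = 0 and k = 1 (AR order 1):
  gamma(0) = phi_1 gamma(1) + c_0
  gamma(1) = phi_1 gamma(0) + c_1
Substituting the second into the first: gamma(0) (1 - phi_1^2) = c_0 + phi_1 c_1, so
  gamma(0) = (c_0 + phi_1 c_1) / (1 - phi_1^2) = (3.09292 + (0.783)(0.89)) / (1 - (0.783)^2) = 3.78979 / 0.386911 = 9.794992.
Therefore gamma(0) = 9.7950 (to 4 decimal places).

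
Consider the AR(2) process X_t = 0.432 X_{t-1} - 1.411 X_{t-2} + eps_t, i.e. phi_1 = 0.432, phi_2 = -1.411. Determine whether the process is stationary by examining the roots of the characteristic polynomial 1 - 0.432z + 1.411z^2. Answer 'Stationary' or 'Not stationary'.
\text{Not stationary}

The AR(p) characteristic polynomial is P(z) = 1 - 0.432z + 1.411z^2.
Stationarity requires all roots to lie outside the unit circle, i.e. |z| > 1 for every root.
Set 1 + (-0.432) z + (1.411) z^2 = 0, i.e. a z^2 + b z + c = 0 with a = 1.411, b = -0.432, c = 1.
Discriminant D = b^2 - 4ac = (-0.432)^2 - 4*(1.411)*1 = 0.186624 - (5.644) = -5.457376.
D < 0, so the roots are the complex-conjugate pair z = (-b +/- i sqrt(-D)) / (2a) = 0.1531 +/- 0.8278i.
For a conjugate pair |z|^2 = z * conj(z) = (product of roots) = c/a = 1/(1.411) = 0.708717, so |z| = sqrt(0.708717) = 0.8419 for both roots.
Moduli of all roots: 0.8419, 0.8419.
All moduli strictly greater than 1? No.
Verdict: Not stationary.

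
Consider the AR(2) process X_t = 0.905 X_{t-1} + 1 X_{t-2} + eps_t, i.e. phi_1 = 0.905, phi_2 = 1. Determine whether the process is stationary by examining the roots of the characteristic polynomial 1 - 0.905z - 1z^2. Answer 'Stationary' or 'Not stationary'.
\text{Not stationary}

The AR(p) characteristic polynomial is P(z) = 1 - 0.905z - 1z^2.
Stationarity requires all roots to lie outside the unit circle, i.e. |z| > 1 for every root.
Set 1 + (-0.905) z + (-1) z^2 = 0, i.e. a z^2 + b z + c = 0 with a = -1, b = -0.905, c = 1.
Discriminant D = b^2 - 4ac = (-0.905)^2 - 4*(-1)*1 = 0.819025 - (-4) = 4.819025.
D >= 0, so the roots are real: z = (-b +/- sqrt(D)) / (2a) = (0.905 +/- 2.195228) / (-2).
  z_1 = (0.905 + 2.195228) / (-2) = -1.5501,   |z_1| = 1.5501.
  z_2 = (0.905 - 2.195228) / (-2) = 0.6451,   |z_2| = 0.6451.
Moduli of all roots: 1.5501, 0.6451.
All moduli strictly greater than 1? No.
Verdict: Not stationary.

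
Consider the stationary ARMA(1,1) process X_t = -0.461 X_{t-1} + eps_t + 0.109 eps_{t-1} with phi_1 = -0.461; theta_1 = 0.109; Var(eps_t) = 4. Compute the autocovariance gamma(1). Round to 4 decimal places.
\gamma(1) = -1.6981

Multiply the model equation by X_{t-k} and take expectations. With theta_0 = psi_0 = 1 and psi_j the MA(infinity) weights, this gives
  gamma(k) - sum_i phi_i gamma(k-i) = c_k,
  c_k = sigma^2 * sum_{j=k..q} theta_j psi_{j-k}   (c_k = 0 for k > q),
using gamma(-m) = gamma(m).
psi-weights needed (psi_j = theta_j + sum_i phi_i psi_{j-i}):
  psi_1 = theta_1 + phi_1 = 0.109 + (-0.461) = -0.352
Right-hand sides:
  c_0 = sigma^2 (1 + theta_1 psi_1) = 4 * (1 + (0.109)(-0.352)) = 4 * 0.961632 = 3.846528
  c_1 = sigma^2 theta_1 = 4 * (0.109) = 0.436
  c_2 = 0
Equations for k = 0 and k = 1 (AR order 1):
  gamma(0) = phi_1 gamma(1) + c_0
  gamma(1) = phi_1 gamma(0) + c_1
Substituting the second into the first: gamma(0) (1 - phi_1^2) = c_0 + phi_1 c_1, so
  gamma(0) = (c_0 + phi_1 c_1) / (1 - phi_1^2) = (3.846528 + (-0.461)(0.436)) / (1 - (-0.461)^2) = 3.645532 / 0.787479 = 4.62937.
  gamma(1) = phi_1 gamma(0) + c_1 = (-0.461)(4.62937) + (0.436) = -1.69814.
Therefore gamma(1) = -1.6981 (to 4 decimal places).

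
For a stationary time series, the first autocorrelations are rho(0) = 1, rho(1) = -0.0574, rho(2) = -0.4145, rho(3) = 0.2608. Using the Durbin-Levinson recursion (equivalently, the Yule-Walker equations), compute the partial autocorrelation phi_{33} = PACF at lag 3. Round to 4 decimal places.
\phi_{33} = 0.2471

The PACF at lag k is phi_{kk}, the last component of the solution
to the Yule-Walker system G_k phi = r_k where
  (G_k)_{ij} = rho(|i - j|), (r_k)_i = rho(i), i,j = 1..k.
Equivalently, Durbin-Levinson gives phi_{kk} iteratively:
  phi_{11} = rho(1)
  phi_{kk} = [rho(k) - sum_{j=1..k-1} phi_{k-1,j} rho(k-j)]
            / [1 - sum_{j=1..k-1} phi_{k-1,j} rho(j)],
  phi_{k,j} = phi_{k-1,j} - phi_{kk} phi_{k-1,k-j},  j = 1..k-1.
Step k = 1:
  phi_11 = rho(1) = -0.0574.
Step k = 2:
  phi_22 = [rho(2) - phi_11 rho(1)] / [1 - phi_11 rho(1)] = [-0.4145 - (-0.0574)(-0.0574)] / [1 - (-0.0574)(-0.0574)]
         = -0.41779476 / 0.99670524 = -0.419176.
  Update: phi_21 = phi_11 - phi_22 phi_11 = -0.0574 - (-0.419176)(-0.0574) = -0.081461.
Step k = 3:
  phi_33 = [rho(3) - phi_21 rho(2) - phi_22 rho(1)] / [1 - phi_21 rho(1) - phi_22 rho(2)]
    numerator   = 0.2608 - (-0.081461)(-0.4145) - (-0.419176)(-0.0574) = 0.20297385
    denominator = 1 - (-0.081461)(-0.0574) - (-0.419176)(-0.4145) = 0.82157577
  phi_33 = 0.20297385 / 0.82157577 = 0.2471.
Therefore phi_{33} = 0.2471.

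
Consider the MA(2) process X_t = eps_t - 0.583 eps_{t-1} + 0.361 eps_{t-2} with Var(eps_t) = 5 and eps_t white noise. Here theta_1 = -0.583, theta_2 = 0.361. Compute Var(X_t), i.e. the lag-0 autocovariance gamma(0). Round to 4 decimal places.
\gamma(0) = 7.3511

For an MA(q) process X_t = eps_t + sum_i theta_i eps_{t-i} with
Var(eps_t) = sigma^2, the variance is
  gamma(0) = sigma^2 * (1 + sum_i theta_i^2).
  sum_i theta_i^2 = (-0.583)^2 + (0.361)^2 = 0.339889 + 0.130321 = 0.47021.
  gamma(0) = 5 * (1 + 0.47021) = 5 * 1.47021 = 7.35105, which rounds to 7.3511.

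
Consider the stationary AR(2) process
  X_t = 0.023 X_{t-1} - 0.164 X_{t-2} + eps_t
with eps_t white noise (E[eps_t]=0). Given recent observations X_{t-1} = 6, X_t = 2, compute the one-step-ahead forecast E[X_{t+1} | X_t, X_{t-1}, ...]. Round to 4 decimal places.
E[X_{t+1} \mid \mathcal F_t] = -0.9380

For an AR(p) model X_t = c + sum_i phi_i X_{t-i} + eps_t, the
one-step-ahead conditional mean is
  E[X_{t+1} | X_t, ...] = c + sum_i phi_i X_{t+1-i}.
Substitute known values:
  E[X_{t+1} | ...] = (0.023) * (2) + (-0.164) * (6)
                   = -0.9380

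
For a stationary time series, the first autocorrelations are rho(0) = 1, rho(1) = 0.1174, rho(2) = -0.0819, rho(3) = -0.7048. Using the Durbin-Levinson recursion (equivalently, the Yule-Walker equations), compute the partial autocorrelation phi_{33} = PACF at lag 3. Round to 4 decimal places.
\phi_{33} = -0.6990

The PACF at lag k is phi_{kk}, the last component of the solution
to the Yule-Walker system G_k phi = r_k where
  (G_k)_{ij} = rho(|i - j|), (r_k)_i = rho(i), i,j = 1..k.
Equivalently, Durbin-Levinson gives phi_{kk} iteratively:
  phi_{11} = rho(1)
  phi_{kk} = [rho(k) - sum_{j=1..k-1} phi_{k-1,j} rho(k-j)]
            / [1 - sum_{j=1..k-1} phi_{k-1,j} rho(j)],
  phi_{k,j} = phi_{k-1,j} - phi_{kk} phi_{k-1,k-j},  j = 1..k-1.
Step k = 1:
  phi_11 = rho(1) = 0.1174.
Step k = 2:
  phi_22 = [rho(2) - phi_11 rho(1)] / [1 - phi_11 rho(1)] = [-0.0819 - (0.1174)(0.1174)] / [1 - (0.1174)(0.1174)]
         = -0.09568276 / 0.98621724 = -0.09702.
  Update: phi_21 = phi_11 - phi_22 phi_11 = 0.1174 - (-0.09702)(0.1174) = 0.12879.
Step k = 3:
  phi_33 = [rho(3) - phi_21 rho(2) - phi_22 rho(1)] / [1 - phi_21 rho(1) - phi_22 rho(2)]
    numerator   = -0.7048 - (0.12879)(-0.0819) - (-0.09702)(0.1174) = -0.68286194
    denominator = 1 - (0.12879)(0.1174) - (-0.09702)(-0.0819) = 0.9769341
  phi_33 = -0.68286194 / 0.9769341 = -0.699.
Therefore phi_{33} = -0.6990.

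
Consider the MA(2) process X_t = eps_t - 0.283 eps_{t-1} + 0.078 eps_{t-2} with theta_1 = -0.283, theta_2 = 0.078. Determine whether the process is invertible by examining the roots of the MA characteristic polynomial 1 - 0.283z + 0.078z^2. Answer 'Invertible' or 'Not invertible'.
\text{Invertible}

The MA(q) characteristic polynomial is P(z) = 1 - 0.283z + 0.078z^2.
Invertibility requires all roots to lie outside the unit circle, i.e. |z| > 1 for every root.
Set 1 + (-0.283) z + (0.078) z^2 = 0, i.e. a z^2 + b z + c = 0 with a = 0.078, b = -0.283, c = 1.
Discriminant D = b^2 - 4ac = (-0.283)^2 - 4*(0.078)*1 = 0.080089 - (0.312) = -0.231911.
D < 0, so the roots are the complex-conjugate pair z = (-b +/- i sqrt(-D)) / (2a) = 1.8141 +/- 3.087i.
For a conjugate pair |z|^2 = z * conj(z) = (product of roots) = c/a = 1/(0.078) = 12.820513, so |z| = sqrt(12.820513) = 3.5806 for both roots.
Moduli of all roots: 3.5806, 3.5806.
All moduli strictly greater than 1? Yes.
Verdict: Invertible.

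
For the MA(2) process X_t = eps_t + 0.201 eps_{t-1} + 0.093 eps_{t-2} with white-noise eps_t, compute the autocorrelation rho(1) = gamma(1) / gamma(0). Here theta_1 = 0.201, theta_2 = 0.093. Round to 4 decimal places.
\rho(1) = 0.2094

For an MA(q) process with theta_0 = 1, the autocovariance is
  gamma(k) = sigma^2 * sum_{i=0..q-k} theta_i * theta_{i+k},
and rho(k) = gamma(k) / gamma(0). Sigma^2 cancels.
  numerator   = (1)*(0.201) + (0.201)*(0.093) = 0.219693.
  denominator = (1)^2 + (0.201)^2 + (0.093)^2 = 1.04905.
  rho(1) = 0.219693 / 1.04905 = 0.2094.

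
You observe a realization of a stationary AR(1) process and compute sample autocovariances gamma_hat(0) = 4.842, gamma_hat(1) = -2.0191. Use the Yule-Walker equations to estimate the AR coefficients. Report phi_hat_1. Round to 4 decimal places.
\hat\phi_{1} = -0.4170

The Yule-Walker equations for an AR(p) process read, in matrix form,
  Gamma_p phi = r_p,   with   (Gamma_p)_{ij} = gamma(|i - j|),
                       (r_p)_i = gamma(i),   i,j = 1..p.
Substitute the sample gammas (Toeplitz matrix and right-hand side of size 1):
  Gamma_p = [[4.842]]
  r_p     = [-2.0191]
With p = 1 this is the single equation gamma(0) phi_1 = gamma(1):
  phi_hat_1 = gamma(1) / gamma(0) = -2.0191 / 4.842 = -0.4170.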